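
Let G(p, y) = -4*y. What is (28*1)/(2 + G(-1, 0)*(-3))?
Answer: 14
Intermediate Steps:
(28*1)/(2 + G(-1, 0)*(-3)) = (28*1)/(2 - 4*0*(-3)) = 28/(2 + 0*(-3)) = 28/(2 + 0) = 28/2 = 28*(½) = 14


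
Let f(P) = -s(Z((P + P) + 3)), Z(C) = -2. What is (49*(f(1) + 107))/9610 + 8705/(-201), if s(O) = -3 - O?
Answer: -41295679/965805 ≈ -42.758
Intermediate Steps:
f(P) = 1 (f(P) = -(-3 - 1*(-2)) = -(-3 + 2) = -1*(-1) = 1)
(49*(f(1) + 107))/9610 + 8705/(-201) = (49*(1 + 107))/9610 + 8705/(-201) = (49*108)*(1/9610) + 8705*(-1/201) = 5292*(1/9610) - 8705/201 = 2646/4805 - 8705/201 = -41295679/965805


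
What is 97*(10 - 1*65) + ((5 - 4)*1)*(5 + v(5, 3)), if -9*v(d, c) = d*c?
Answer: -15995/3 ≈ -5331.7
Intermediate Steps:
v(d, c) = -c*d/9 (v(d, c) = -d*c/9 = -c*d/9)
97*(10 - 1*65) + ((5 - 4)*1)*(5 + v(5, 3)) = 97*(10 - 1*65) + ((5 - 4)*1)*(5 - ⅑*3*5) = 97*(10 - 65) + (1*1)*(5 - 5/3) = 97*(-55) + 1*(10/3) = -5335 + 10/3 = -15995/3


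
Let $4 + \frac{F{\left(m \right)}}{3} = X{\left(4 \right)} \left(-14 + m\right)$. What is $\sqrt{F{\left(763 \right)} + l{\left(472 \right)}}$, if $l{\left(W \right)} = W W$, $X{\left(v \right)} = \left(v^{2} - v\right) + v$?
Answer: $2 \sqrt{64681} \approx 508.65$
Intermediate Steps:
$X{\left(v \right)} = v^{2}$
$l{\left(W \right)} = W^{2}$
$F{\left(m \right)} = -684 + 48 m$ ($F{\left(m \right)} = -12 + 3 \cdot 4^{2} \left(-14 + m\right) = -12 + 3 \cdot 16 \left(-14 + m\right) = -12 + 3 \left(-224 + 16 m\right) = -12 + \left(-672 + 48 m\right) = -684 + 48 m$)
$\sqrt{F{\left(763 \right)} + l{\left(472 \right)}} = \sqrt{\left(-684 + 48 \cdot 763\right) + 472^{2}} = \sqrt{\left(-684 + 36624\right) + 222784} = \sqrt{35940 + 222784} = \sqrt{258724} = 2 \sqrt{64681}$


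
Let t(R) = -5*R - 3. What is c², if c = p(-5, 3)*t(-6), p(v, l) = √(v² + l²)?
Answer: 24786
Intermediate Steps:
t(R) = -3 - 5*R
p(v, l) = √(l² + v²)
c = 27*√34 (c = √(3² + (-5)²)*(-3 - 5*(-6)) = √(9 + 25)*(-3 + 30) = √34*27 = 27*√34 ≈ 157.44)
c² = (27*√34)² = 24786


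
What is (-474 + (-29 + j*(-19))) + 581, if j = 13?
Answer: -169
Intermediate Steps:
(-474 + (-29 + j*(-19))) + 581 = (-474 + (-29 + 13*(-19))) + 581 = (-474 + (-29 - 247)) + 581 = (-474 - 276) + 581 = -750 + 581 = -169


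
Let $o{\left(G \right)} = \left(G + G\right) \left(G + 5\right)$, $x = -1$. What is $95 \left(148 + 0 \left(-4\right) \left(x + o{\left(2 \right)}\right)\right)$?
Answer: $14060$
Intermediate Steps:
$o{\left(G \right)} = 2 G \left(5 + G\right)$
$95 \left(148 + 0 \left(-4\right) \left(x + o{\left(2 \right)}\right)\right) = 95 \left(148 + 0 \left(-4\right) \left(-1 + 2 \cdot 2 \left(5 + 2\right)\right)\right) = 95 \left(148 + 0 \left(-1 + 2 \cdot 2 \cdot 7\right)\right) = 95 \left(148 + 0 \left(-1 + 28\right)\right) = 95 \left(148 + 0 \cdot 27\right) = 95 \left(148 + 0\right) = 95 \cdot 148 = 14060$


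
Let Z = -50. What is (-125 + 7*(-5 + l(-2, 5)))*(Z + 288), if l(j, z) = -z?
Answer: -46410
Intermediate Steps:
(-125 + 7*(-5 + l(-2, 5)))*(Z + 288) = (-125 + 7*(-5 - 1*5))*(-50 + 288) = (-125 + 7*(-5 - 5))*238 = (-125 + 7*(-10))*238 = (-125 - 70)*238 = -195*238 = -46410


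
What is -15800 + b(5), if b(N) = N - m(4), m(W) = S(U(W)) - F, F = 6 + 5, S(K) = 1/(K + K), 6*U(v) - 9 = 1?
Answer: -157843/10 ≈ -15784.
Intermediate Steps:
U(v) = 5/3 (U(v) = 3/2 + (⅙)*1 = 3/2 + ⅙ = 5/3)
S(K) = 1/(2*K)
F = 11
m(W) = -107/10 (m(W) = 1/(2*(5/3)) - 1*11 = (½)*(⅗) - 11 = 3/10 - 11 = -107/10)
b(N) = 107/10 + N (b(N) = N - 1*(-107/10) = N + 107/10 = 107/10 + N)
-15800 + b(5) = -15800 + (107/10 + 5) = -15800 + 157/10 = -157843/10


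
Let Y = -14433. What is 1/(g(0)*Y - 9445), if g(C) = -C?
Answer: -1/9445 ≈ -0.00010588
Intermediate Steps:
1/(g(0)*Y - 9445) = 1/(-1*0*(-14433) - 9445) = 1/(0*(-14433) - 9445) = 1/(0 - 9445) = 1/(-9445) = -1/9445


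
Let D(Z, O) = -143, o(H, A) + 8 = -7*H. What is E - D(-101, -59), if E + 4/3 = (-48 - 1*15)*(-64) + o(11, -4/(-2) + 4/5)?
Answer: 12266/3 ≈ 4088.7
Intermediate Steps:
o(H, A) = -8 - 7*H
E = 11837/3 (E = -4/3 + ((-48 - 1*15)*(-64) + (-8 - 7*11)) = -4/3 + ((-48 - 15)*(-64) + (-8 - 77)) = -4/3 + (-63*(-64) - 85) = -4/3 + (4032 - 85) = -4/3 + 3947 = 11837/3 ≈ 3945.7)
E - D(-101, -59) = 11837/3 - 1*(-143) = 11837/3 + 143 = 12266/3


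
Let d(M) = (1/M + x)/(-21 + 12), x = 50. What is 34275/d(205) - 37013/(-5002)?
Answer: -35103769943/5697278 ≈ -6161.5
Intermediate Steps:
d(M) = -50/9 - 1/(9*M) (d(M) = (1/M + 50)/(-21 + 12) = (50 + 1/M)/(-9) = (50 + 1/M)*(-1/9) = -50/9 - 1/(9*M))
34275/d(205) - 37013/(-5002) = 34275/(((1/9)*(-1 - 50*205)/205)) - 37013/(-5002) = 34275/(((1/9)*(1/205)*(-1 - 10250))) - 37013*(-1/5002) = 34275/(((1/9)*(1/205)*(-10251))) + 37013/5002 = 34275/(-1139/205) + 37013/5002 = 34275*(-205/1139) + 37013/5002 = -7026375/1139 + 37013/5002 = -35103769943/5697278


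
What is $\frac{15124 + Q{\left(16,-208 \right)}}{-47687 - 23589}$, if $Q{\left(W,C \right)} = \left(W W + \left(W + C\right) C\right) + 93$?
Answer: $- \frac{55409}{71276} \approx -0.77739$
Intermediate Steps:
$Q{\left(W,C \right)} = 93 + W^{2} + C \left(C + W\right)$ ($Q{\left(W,C \right)} = \left(W^{2} + \left(C + W\right) C\right) + 93 = \left(W^{2} + C \left(C + W\right)\right) + 93 = 93 + W^{2} + C \left(C + W\right)$)
$\frac{15124 + Q{\left(16,-208 \right)}}{-47687 - 23589} = \frac{15124 + \left(93 + \left(-208\right)^{2} + 16^{2} - 3328\right)}{-47687 - 23589} = \frac{15124 + \left(93 + 43264 + 256 - 3328\right)}{-71276} = \left(15124 + 40285\right) \left(- \frac{1}{71276}\right) = 55409 \left(- \frac{1}{71276}\right) = - \frac{55409}{71276}$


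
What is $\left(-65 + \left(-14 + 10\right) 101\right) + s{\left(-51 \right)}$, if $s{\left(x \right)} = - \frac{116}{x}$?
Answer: $- \frac{23803}{51} \approx -466.73$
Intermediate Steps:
$\left(-65 + \left(-14 + 10\right) 101\right) + s{\left(-51 \right)} = \left(-65 + \left(-14 + 10\right) 101\right) - \frac{116}{-51} = \left(-65 - 404\right) - - \frac{116}{51} = \left(-65 - 404\right) + \frac{116}{51} = -469 + \frac{116}{51} = - \frac{23803}{51}$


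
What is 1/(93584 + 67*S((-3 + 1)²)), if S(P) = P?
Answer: 1/93852 ≈ 1.0655e-5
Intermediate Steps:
1/(93584 + 67*S((-3 + 1)²)) = 1/(93584 + 67*(-3 + 1)²) = 1/(93584 + 67*(-2)²) = 1/(93584 + 67*4) = 1/(93584 + 268) = 1/93852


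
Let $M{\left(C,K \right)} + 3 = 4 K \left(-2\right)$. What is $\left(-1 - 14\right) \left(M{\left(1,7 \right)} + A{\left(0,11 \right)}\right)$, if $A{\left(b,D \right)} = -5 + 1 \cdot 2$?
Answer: $930$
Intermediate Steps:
$M{\left(C,K \right)} = -3 - 8 K$ ($M{\left(C,K \right)} = -3 + 4 K \left(-2\right) = -3 - 8 K$)
$A{\left(b,D \right)} = -3$ ($A{\left(b,D \right)} = -5 + 2 = -3$)
$\left(-1 - 14\right) \left(M{\left(1,7 \right)} + A{\left(0,11 \right)}\right) = \left(-1 - 14\right) \left(\left(-3 - 56\right) - 3\right) = - 15 \left(\left(-3 - 56\right) - 3\right) = - 15 \left(-59 - 3\right) = \left(-15\right) \left(-62\right) = 930$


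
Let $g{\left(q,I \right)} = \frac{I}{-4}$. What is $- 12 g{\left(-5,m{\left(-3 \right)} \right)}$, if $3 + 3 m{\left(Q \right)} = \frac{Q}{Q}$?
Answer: $-2$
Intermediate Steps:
$m{\left(Q \right)} = - \frac{2}{3}$ ($m{\left(Q \right)} = -1 + \frac{Q \frac{1}{Q}}{3} = -1 + \frac{1}{3} \cdot 1 = -1 + \frac{1}{3} = - \frac{2}{3}$)
$g{\left(q,I \right)} = - \frac{I}{4}$ ($g{\left(q,I \right)} = I \left(- \frac{1}{4}\right) = - \frac{I}{4}$)
$- 12 g{\left(-5,m{\left(-3 \right)} \right)} = - 12 \left(\left(- \frac{1}{4}\right) \left(- \frac{2}{3}\right)\right) = \left(-12\right) \frac{1}{6} = -2$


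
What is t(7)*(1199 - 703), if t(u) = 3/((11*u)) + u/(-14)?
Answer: -17608/77 ≈ -228.68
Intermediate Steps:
t(u) = -u/14 + 3/(11*u) (t(u) = 3*(1/(11*u)) + u*(-1/14) = 3/(11*u) - u/14 = -u/14 + 3/(11*u))
t(7)*(1199 - 703) = (-1/14*7 + (3/11)/7)*(1199 - 703) = (-½ + (3/11)*(⅐))*496 = (-½ + 3/77)*496 = -71/154*496 = -17608/77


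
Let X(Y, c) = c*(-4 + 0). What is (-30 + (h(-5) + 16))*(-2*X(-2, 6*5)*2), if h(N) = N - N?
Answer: -6720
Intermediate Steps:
h(N) = 0
X(Y, c) = -4*c (X(Y, c) = c*(-4) = -4*c)
(-30 + (h(-5) + 16))*(-2*X(-2, 6*5)*2) = (-30 + (0 + 16))*(-(-8)*6*5*2) = (-30 + 16)*(-(-8)*30*2) = -14*(-2*(-120))*2 = -3360*2 = -14*480 = -6720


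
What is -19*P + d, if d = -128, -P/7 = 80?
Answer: 10512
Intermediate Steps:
P = -560 (P = -7*80 = -560)
-19*P + d = -19*(-560) - 128 = 10640 - 128 = 10512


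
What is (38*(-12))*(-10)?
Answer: 4560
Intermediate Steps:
(38*(-12))*(-10) = -456*(-10) = 4560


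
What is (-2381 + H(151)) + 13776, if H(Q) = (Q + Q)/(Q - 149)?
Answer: 11546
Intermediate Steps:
H(Q) = 2*Q/(-149 + Q) (H(Q) = (2*Q)/(-149 + Q) = 2*Q/(-149 + Q))
(-2381 + H(151)) + 13776 = (-2381 + 2*151/(-149 + 151)) + 13776 = (-2381 + 2*151/2) + 13776 = (-2381 + 2*151*(½)) + 13776 = (-2381 + 151) + 13776 = -2230 + 13776 = 11546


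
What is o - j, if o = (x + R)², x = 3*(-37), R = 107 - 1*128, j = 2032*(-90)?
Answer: 200304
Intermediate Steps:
j = -182880
R = -21 (R = 107 - 128 = -21)
x = -111
o = 17424 (o = (-111 - 21)² = (-132)² = 17424)
o - j = 17424 - 1*(-182880) = 17424 + 182880 = 200304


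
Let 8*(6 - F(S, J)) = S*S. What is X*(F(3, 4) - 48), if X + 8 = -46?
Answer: 9315/4 ≈ 2328.8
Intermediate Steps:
X = -54 (X = -8 - 46 = -54)
F(S, J) = 6 - S²/8 (F(S, J) = 6 - S*S/8 = 6 - S²/8)
X*(F(3, 4) - 48) = -54*((6 - ⅛*3²) - 48) = -54*((6 - ⅛*9) - 48) = -54*((6 - 9/8) - 48) = -54*(39/8 - 48) = -54*(-345/8) = 9315/4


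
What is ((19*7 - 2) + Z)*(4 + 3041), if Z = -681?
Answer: -1674750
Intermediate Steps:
((19*7 - 2) + Z)*(4 + 3041) = ((19*7 - 2) - 681)*(4 + 3041) = ((133 - 2) - 681)*3045 = (131 - 681)*3045 = -550*3045 = -1674750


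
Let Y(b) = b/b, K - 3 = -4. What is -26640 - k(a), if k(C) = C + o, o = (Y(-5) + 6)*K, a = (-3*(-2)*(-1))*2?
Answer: -26621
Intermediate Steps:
K = -1 (K = 3 - 4 = -1)
Y(b) = 1
a = -12 (a = (6*(-1))*2 = -6*2 = -12)
o = -7 (o = (1 + 6)*(-1) = 7*(-1) = -7)
k(C) = -7 + C (k(C) = C - 7 = -7 + C)
-26640 - k(a) = -26640 - (-7 - 12) = -26640 - 1*(-19) = -26640 + 19 = -26621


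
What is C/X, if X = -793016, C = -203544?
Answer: 25443/99127 ≈ 0.25667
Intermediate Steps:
C/X = -203544/(-793016) = -203544*(-1/793016) = 25443/99127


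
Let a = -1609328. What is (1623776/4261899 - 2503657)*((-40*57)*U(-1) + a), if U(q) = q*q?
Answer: 17196391835074384136/4261899 ≈ 4.0349e+12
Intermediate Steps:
U(q) = q**2
(1623776/4261899 - 2503657)*((-40*57)*U(-1) + a) = (1623776/4261899 - 2503657)*(-40*57*(-1)**2 - 1609328) = (1623776*(1/4261899) - 2503657)*(-2280*1 - 1609328) = (1623776/4261899 - 2503657)*(-2280 - 1609328) = -10670331640867/4261899*(-1611608) = 17196391835074384136/4261899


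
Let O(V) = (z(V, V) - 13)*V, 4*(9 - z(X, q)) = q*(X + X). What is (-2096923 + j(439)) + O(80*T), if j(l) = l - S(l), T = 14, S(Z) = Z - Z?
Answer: -704564964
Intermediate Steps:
z(X, q) = 9 - X*q/2 (z(X, q) = 9 - q*(X + X)/4 = 9 - q*2*X/4 = 9 - X*q/2)
S(Z) = 0
j(l) = l (j(l) = l - 1*0 = l + 0 = l)
O(V) = V*(-4 - V**2/2) (O(V) = ((9 - V*V/2) - 13)*V = ((9 - V**2/2) - 13)*V = (-4 - V**2/2)*V = V*(-4 - V**2/2))
(-2096923 + j(439)) + O(80*T) = (-2096923 + 439) - 80*14*(8 + (80*14)**2)/2 = -2096484 - 1/2*1120*(8 + 1120**2) = -2096484 - 1/2*1120*(8 + 1254400) = -2096484 - 1/2*1120*1254408 = -2096484 - 702468480 = -704564964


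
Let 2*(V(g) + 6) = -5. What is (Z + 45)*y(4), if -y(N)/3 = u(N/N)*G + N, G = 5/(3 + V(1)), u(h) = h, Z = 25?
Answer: -7140/11 ≈ -649.09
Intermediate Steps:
V(g) = -17/2 (V(g) = -6 + (½)*(-5) = -6 - 5/2 = -17/2)
G = -10/11 (G = 5/(3 - 17/2) = 5/(-11/2) = 5*(-2/11) = -10/11 ≈ -0.90909)
y(N) = 30/11 - 3*N (y(N) = -3*((N/N)*(-10/11) + N) = -3*(1*(-10/11) + N) = -3*(-10/11 + N) = 30/11 - 3*N)
(Z + 45)*y(4) = (25 + 45)*(30/11 - 3*4) = 70*(30/11 - 12) = 70*(-102/11) = -7140/11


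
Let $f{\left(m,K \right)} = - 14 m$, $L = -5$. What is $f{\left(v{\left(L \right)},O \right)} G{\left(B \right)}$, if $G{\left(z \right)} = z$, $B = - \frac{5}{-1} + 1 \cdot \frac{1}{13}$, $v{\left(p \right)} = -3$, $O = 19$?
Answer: $\frac{2772}{13} \approx 213.23$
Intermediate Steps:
$B = \frac{66}{13}$ ($B = \left(-5\right) \left(-1\right) + 1 \cdot \frac{1}{13} = 5 + \frac{1}{13} = \frac{66}{13} \approx 5.0769$)
$f{\left(v{\left(L \right)},O \right)} G{\left(B \right)} = \left(-14\right) \left(-3\right) \frac{66}{13} = 42 \cdot \frac{66}{13} = \frac{2772}{13}$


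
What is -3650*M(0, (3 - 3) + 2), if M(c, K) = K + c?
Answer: -7300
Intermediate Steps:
-3650*M(0, (3 - 3) + 2) = -3650*(((3 - 3) + 2) + 0) = -3650*((0 + 2) + 0) = -3650*(2 + 0) = -3650*2 = -1*7300 = -7300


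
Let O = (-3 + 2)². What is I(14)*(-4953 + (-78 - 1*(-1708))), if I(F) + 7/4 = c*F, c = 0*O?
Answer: 23261/4 ≈ 5815.3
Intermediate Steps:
O = 1 (O = (-1)² = 1)
c = 0 (c = 0*1 = 0)
I(F) = -7/4 (I(F) = -7/4 + 0*F = -7/4 + 0 = -7/4)
I(14)*(-4953 + (-78 - 1*(-1708))) = -7*(-4953 + (-78 - 1*(-1708)))/4 = -7*(-4953 + (-78 + 1708))/4 = -7*(-4953 + 1630)/4 = -7/4*(-3323) = 23261/4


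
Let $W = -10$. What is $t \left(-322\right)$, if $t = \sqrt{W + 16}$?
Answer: $- 322 \sqrt{6} \approx -788.74$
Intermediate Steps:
$t = \sqrt{6}$ ($t = \sqrt{-10 + 16} = \sqrt{6} \approx 2.4495$)
$t \left(-322\right) = \sqrt{6} \left(-322\right) = - 322 \sqrt{6}$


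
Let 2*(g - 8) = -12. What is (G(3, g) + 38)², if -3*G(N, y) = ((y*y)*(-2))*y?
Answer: 16900/9 ≈ 1877.8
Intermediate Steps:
g = 2 (g = 8 + (½)*(-12) = 8 - 6 = 2)
G(N, y) = 2*y³/3 (G(N, y) = -(y*y)*(-2)*y/3 = -y²*(-2)*y/3 = -(-2*y²)*y/3 = -(-2)*y³/3 = 2*y³/3)
(G(3, g) + 38)² = ((⅔)*2³ + 38)² = ((⅔)*8 + 38)² = (16/3 + 38)² = (130/3)² = 16900/9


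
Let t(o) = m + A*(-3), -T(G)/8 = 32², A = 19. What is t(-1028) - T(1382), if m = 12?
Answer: 8147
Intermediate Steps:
T(G) = -8192 (T(G) = -8*32² = -8*1024 = -8192)
t(o) = -45 (t(o) = 12 + 19*(-3) = 12 - 57 = -45)
t(-1028) - T(1382) = -45 - 1*(-8192) = -45 + 8192 = 8147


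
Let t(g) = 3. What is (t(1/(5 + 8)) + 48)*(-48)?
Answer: -2448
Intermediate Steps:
(t(1/(5 + 8)) + 48)*(-48) = (3 + 48)*(-48) = 51*(-48) = -2448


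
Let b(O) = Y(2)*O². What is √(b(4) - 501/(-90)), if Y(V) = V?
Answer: 7*√690/30 ≈ 6.1292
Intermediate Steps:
b(O) = 2*O²
√(b(4) - 501/(-90)) = √(2*4² - 501/(-90)) = √(2*16 - 501*(-1/90)) = √(32 + 167/30) = √(1127/30) = 7*√690/30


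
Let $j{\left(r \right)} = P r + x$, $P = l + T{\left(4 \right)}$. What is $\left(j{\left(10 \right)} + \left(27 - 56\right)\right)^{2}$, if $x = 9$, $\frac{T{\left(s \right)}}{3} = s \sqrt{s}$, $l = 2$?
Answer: $57600$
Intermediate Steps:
$T{\left(s \right)} = 3 s^{\frac{3}{2}}$ ($T{\left(s \right)} = 3 s \sqrt{s} = 3 s^{\frac{3}{2}}$)
$P = 26$ ($P = 2 + 3 \cdot 4^{\frac{3}{2}} = 2 + 3 \cdot 8 = 2 + 24 = 26$)
$j{\left(r \right)} = 9 + 26 r$ ($j{\left(r \right)} = 26 r + 9 = 9 + 26 r$)
$\left(j{\left(10 \right)} + \left(27 - 56\right)\right)^{2} = \left(\left(9 + 26 \cdot 10\right) + \left(27 - 56\right)\right)^{2} = \left(\left(9 + 260\right) + \left(27 - 56\right)\right)^{2} = \left(269 - 29\right)^{2} = 240^{2} = 57600$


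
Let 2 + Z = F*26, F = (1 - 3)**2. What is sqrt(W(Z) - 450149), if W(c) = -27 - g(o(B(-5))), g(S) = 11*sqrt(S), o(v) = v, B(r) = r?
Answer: sqrt(-450176 - 11*I*sqrt(5)) ≈ 0.018 - 670.95*I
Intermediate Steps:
F = 4 (F = (-2)**2 = 4)
Z = 102 (Z = -2 + 4*26 = -2 + 104 = 102)
W(c) = -27 - 11*I*sqrt(5) (W(c) = -27 - 11*sqrt(-5) = -27 - 11*I*sqrt(5))
sqrt(W(Z) - 450149) = sqrt((-27 - 11*I*sqrt(5)) - 450149) = sqrt(-450176 - 11*I*sqrt(5))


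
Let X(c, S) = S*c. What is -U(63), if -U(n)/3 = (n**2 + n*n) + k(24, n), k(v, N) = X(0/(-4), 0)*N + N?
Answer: 24003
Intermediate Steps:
k(v, N) = N (k(v, N) = (0*(0/(-4)))*N + N = (0*(0*(-1/4)))*N + N = (0*0)*N + N = 0*N + N = 0 + N = N)
U(n) = -6*n**2 - 3*n (U(n) = -3*((n**2 + n*n) + n) = -3*((n**2 + n**2) + n) = -3*(2*n**2 + n) = -3*(n + 2*n**2) = -6*n**2 - 3*n)
-U(63) = -3*63*(-1 - 2*63) = -3*63*(-1 - 126) = -3*63*(-127) = -1*(-24003) = 24003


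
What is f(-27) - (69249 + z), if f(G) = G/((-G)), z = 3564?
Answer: -72814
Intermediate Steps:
f(G) = -1 (f(G) = G*(-1/G) = -1)
f(-27) - (69249 + z) = -1 - (69249 + 3564) = -1 - 1*72813 = -1 - 72813 = -72814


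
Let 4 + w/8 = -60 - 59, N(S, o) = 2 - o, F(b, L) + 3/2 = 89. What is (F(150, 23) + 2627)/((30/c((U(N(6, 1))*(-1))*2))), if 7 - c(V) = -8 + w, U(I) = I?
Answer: 1807857/20 ≈ 90393.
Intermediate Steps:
F(b, L) = 175/2 (F(b, L) = -3/2 + 89 = 175/2)
w = -984 (w = -32 + 8*(-60 - 59) = -32 + 8*(-119) = -32 - 952 = -984)
c(V) = 999 (c(V) = 7 - (-8 - 984) = 7 - 1*(-992) = 7 + 992 = 999)
(F(150, 23) + 2627)/((30/c((U(N(6, 1))*(-1))*2))) = (175/2 + 2627)/((30/999)) = 5429/(2*((30*(1/999)))) = 5429/(2*(10/333)) = (5429/2)*(333/10) = 1807857/20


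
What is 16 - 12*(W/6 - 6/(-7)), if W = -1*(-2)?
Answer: 12/7 ≈ 1.7143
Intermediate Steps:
W = 2
16 - 12*(W/6 - 6/(-7)) = 16 - 12*(2/6 - 6/(-7)) = 16 - 12*(2*(⅙) - 6*(-⅐)) = 16 - 12*(⅓ + 6/7) = 16 - 12*25/21 = 16 - 100/7 = 12/7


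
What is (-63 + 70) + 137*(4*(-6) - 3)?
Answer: -3692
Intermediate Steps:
(-63 + 70) + 137*(4*(-6) - 3) = 7 + 137*(-24 - 3) = 7 + 137*(-27) = 7 - 3699 = -3692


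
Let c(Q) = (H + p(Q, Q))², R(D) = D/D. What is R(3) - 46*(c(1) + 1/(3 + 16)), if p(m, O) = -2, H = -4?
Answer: -31491/19 ≈ -1657.4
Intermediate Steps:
R(D) = 1
c(Q) = 36 (c(Q) = (-4 - 2)² = (-6)² = 36)
R(3) - 46*(c(1) + 1/(3 + 16)) = 1 - 46*(36 + 1/(3 + 16)) = 1 - 46*(36 + 1/19) = 1 - 46*685/19 = 1 - 31510/19 = -31491/19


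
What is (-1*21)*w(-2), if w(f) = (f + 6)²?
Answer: -336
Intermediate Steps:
w(f) = (6 + f)²
(-1*21)*w(-2) = (-1*21)*(6 - 2)² = -21*4² = -21*16 = -336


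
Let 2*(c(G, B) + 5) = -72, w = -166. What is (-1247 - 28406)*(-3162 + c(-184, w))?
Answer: 94978559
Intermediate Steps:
c(G, B) = -41 (c(G, B) = -5 + (½)*(-72) = -5 - 36 = -41)
(-1247 - 28406)*(-3162 + c(-184, w)) = (-1247 - 28406)*(-3162 - 41) = -29653*(-3203) = 94978559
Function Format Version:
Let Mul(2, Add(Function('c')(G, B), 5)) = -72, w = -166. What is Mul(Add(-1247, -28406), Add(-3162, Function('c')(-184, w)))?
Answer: 94978559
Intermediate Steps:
Function('c')(G, B) = -41 (Function('c')(G, B) = Add(-5, Mul(Rational(1, 2), -72)) = Add(-5, -36) = -41)
Mul(Add(-1247, -28406), Add(-3162, Function('c')(-184, w))) = Mul(Add(-1247, -28406), Add(-3162, -41)) = Mul(-29653, -3203) = 94978559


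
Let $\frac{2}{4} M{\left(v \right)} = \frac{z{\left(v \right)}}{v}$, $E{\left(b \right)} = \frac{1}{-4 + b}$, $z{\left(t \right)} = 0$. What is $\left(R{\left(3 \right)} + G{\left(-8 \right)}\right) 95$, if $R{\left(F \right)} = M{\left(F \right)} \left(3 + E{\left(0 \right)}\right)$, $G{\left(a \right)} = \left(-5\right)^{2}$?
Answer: $2375$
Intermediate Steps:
$G{\left(a \right)} = 25$
$M{\left(v \right)} = 0$ ($M{\left(v \right)} = 2 \frac{0}{v} = 2 \cdot 0 = 0$)
$R{\left(F \right)} = 0$ ($R{\left(F \right)} = 0 \left(3 + \frac{1}{-4 + 0}\right) = 0 \left(3 + \frac{1}{-4}\right) = 0 \left(3 - \frac{1}{4}\right) = 0 \cdot \frac{11}{4} = 0$)
$\left(R{\left(3 \right)} + G{\left(-8 \right)}\right) 95 = \left(0 + 25\right) 95 = 25 \cdot 95 = 2375$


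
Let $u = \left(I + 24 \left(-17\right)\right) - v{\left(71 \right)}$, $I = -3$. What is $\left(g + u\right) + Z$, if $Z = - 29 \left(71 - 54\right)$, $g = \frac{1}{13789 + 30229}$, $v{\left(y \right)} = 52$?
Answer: $- \frac{42081207}{44018} \approx -956.0$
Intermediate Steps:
$g = \frac{1}{44018} \approx 2.2718 \cdot 10^{-5}$
$Z = -493$ ($Z = \left(-29\right) 17 = -493$)
$u = -463$ ($u = \left(-3 + 24 \left(-17\right)\right) - 52 = \left(-3 - 408\right) - 52 = -411 - 52 = -463$)
$\left(g + u\right) + Z = \left(\frac{1}{44018} - 463\right) - 493 = - \frac{20380333}{44018} - 493 = - \frac{42081207}{44018}$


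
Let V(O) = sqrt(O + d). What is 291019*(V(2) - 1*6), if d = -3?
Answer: -1746114 + 291019*I ≈ -1.7461e+6 + 2.9102e+5*I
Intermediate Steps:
V(O) = sqrt(-3 + O) (V(O) = sqrt(O - 3) = sqrt(-3 + O))
291019*(V(2) - 1*6) = 291019*(sqrt(-3 + 2) - 1*6) = 291019*(sqrt(-1) - 6) = 291019*(I - 6) = 291019*(-6 + I) = -1746114 + 291019*I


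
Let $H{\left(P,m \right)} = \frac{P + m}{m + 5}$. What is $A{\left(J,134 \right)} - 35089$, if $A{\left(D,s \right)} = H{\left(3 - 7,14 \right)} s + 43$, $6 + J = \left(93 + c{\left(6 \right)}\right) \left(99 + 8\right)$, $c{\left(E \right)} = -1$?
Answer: $- \frac{664534}{19} \approx -34976.0$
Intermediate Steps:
$H{\left(P,m \right)} = \frac{P + m}{5 + m}$
$J = 9838$ ($J = -6 + \left(93 - 1\right) \left(99 + 8\right) = -6 + 92 \cdot 107 = -6 + 9844 = 9838$)
$A{\left(D,s \right)} = 43 + \frac{10 s}{19}$ ($A{\left(D,s \right)} = \frac{\left(3 - 7\right) + 14}{5 + 14} s + 43 = \frac{\left(3 - 7\right) + 14}{19} s + 43 = \frac{-4 + 14}{19} s + 43 = \frac{1}{19} \cdot 10 s + 43 = \frac{10 s}{19} + 43 = 43 + \frac{10 s}{19}$)
$A{\left(J,134 \right)} - 35089 = \left(43 + \frac{10}{19} \cdot 134\right) - 35089 = \left(43 + \frac{1340}{19}\right) - 35089 = \frac{2157}{19} - 35089 = - \frac{664534}{19}$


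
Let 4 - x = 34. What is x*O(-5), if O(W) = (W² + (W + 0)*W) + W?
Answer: -1350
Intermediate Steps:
O(W) = W + 2*W² (O(W) = (W² + W*W) + W = (W² + W²) + W = 2*W² + W = W + 2*W²)
x = -30 (x = 4 - 1*34 = 4 - 34 = -30)
x*O(-5) = -(-150)*(1 + 2*(-5)) = -(-150)*(1 - 10) = -(-150)*(-9) = -30*45 = -1350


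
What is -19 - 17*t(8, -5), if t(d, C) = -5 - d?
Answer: 202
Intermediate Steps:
-19 - 17*t(8, -5) = -19 - 17*(-5 - 1*8) = -19 - 17*(-5 - 8) = -19 - 17*(-13) = -19 + 221 = 202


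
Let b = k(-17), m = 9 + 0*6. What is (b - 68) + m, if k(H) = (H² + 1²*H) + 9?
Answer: 222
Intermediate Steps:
k(H) = 9 + H + H² (k(H) = (H² + 1*H) + 9 = (H² + H) + 9 = (H + H²) + 9 = 9 + H + H²)
m = 9 (m = 9 + 0 = 9)
b = 281 (b = 9 - 17 + (-17)² = 9 - 17 + 289 = 281)
(b - 68) + m = (281 - 68) + 9 = 213 + 9 = 222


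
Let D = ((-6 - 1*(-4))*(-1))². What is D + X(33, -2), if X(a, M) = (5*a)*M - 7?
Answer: -333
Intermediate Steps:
X(a, M) = -7 + 5*M*a (X(a, M) = 5*M*a - 7 = -7 + 5*M*a)
D = 4 (D = ((-6 + 4)*(-1))² = (-2*(-1))² = 2² = 4)
D + X(33, -2) = 4 + (-7 + 5*(-2)*33) = 4 + (-7 - 330) = 4 - 337 = -333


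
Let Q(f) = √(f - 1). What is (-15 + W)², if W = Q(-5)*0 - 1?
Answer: 256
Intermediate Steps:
Q(f) = √(-1 + f)
W = -1 (W = √(-1 - 5)*0 - 1 = √(-6)*0 - 1 = (I*√6)*0 - 1 = 0 - 1 = -1)
(-15 + W)² = (-15 - 1)² = (-16)² = 256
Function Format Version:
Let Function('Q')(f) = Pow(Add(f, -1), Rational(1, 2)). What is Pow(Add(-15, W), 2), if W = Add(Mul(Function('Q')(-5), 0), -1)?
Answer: 256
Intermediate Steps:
Function('Q')(f) = Pow(Add(-1, f), Rational(1, 2))
W = -1 (W = Add(Mul(Pow(Add(-1, -5), Rational(1, 2)), 0), -1) = Add(Mul(Pow(-6, Rational(1, 2)), 0), -1) = Add(Mul(Mul(I, Pow(6, Rational(1, 2))), 0), -1) = Add(0, -1) = -1)
Pow(Add(-15, W), 2) = Pow(Add(-15, -1), 2) = Pow(-16, 2) = 256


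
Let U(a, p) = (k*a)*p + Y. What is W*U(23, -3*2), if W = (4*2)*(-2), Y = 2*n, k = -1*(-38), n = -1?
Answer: 83936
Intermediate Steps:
k = 38
Y = -2 (Y = 2*(-1) = -2)
U(a, p) = -2 + 38*a*p (U(a, p) = (38*a)*p - 2 = 38*a*p - 2 = -2 + 38*a*p)
W = -16 (W = 8*(-2) = -16)
W*U(23, -3*2) = -16*(-2 + 38*23*(-3*2)) = -16*(-2 + 38*23*(-6)) = -16*(-2 - 5244) = -16*(-5246) = 83936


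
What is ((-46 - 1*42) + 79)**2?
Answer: 81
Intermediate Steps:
((-46 - 1*42) + 79)**2 = ((-46 - 42) + 79)**2 = (-88 + 79)**2 = (-9)**2 = 81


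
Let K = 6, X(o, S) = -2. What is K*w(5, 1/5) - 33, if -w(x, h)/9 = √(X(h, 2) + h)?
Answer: -33 - 162*I*√5/5 ≈ -33.0 - 72.449*I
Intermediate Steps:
w(x, h) = -9*√(-2 + h)
K*w(5, 1/5) - 33 = 6*(-9*√(-2 + 1/5)) - 33 = 6*(-9*√(-2 + 1*(⅕))) - 33 = 6*(-9*√(-2 + ⅕)) - 33 = 6*(-27*I*√5/5) - 33 = -162*I*√5/5 - 33 = -33 - 162*I*√5/5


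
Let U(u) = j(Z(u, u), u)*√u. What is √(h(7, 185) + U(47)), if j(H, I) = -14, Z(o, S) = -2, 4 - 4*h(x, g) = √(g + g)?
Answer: √(4 - √370 - 56*√47)/2 ≈ 9.9894*I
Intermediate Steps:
h(x, g) = 1 - √2*√g/4 (h(x, g) = 1 - √(g + g)/4 = 1 - √2*√g/4)
U(u) = -14*√u
√(h(7, 185) + U(47)) = √((1 - √2*√185/4) - 14*√47) = √((1 - √370/4) - 14*√47) = √(1 - 14*√47 - √370/4)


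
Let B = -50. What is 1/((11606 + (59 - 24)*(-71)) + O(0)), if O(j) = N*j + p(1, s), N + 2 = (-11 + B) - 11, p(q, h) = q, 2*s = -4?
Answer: 1/9122 ≈ 0.00010963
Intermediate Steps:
s = -2 (s = (1/2)*(-4) = -2)
N = -74 (N = -2 + ((-11 - 50) - 11) = -2 + (-61 - 11) = -2 - 72 = -74)
O(j) = 1 - 74*j (O(j) = -74*j + 1 = 1 - 74*j)
1/((11606 + (59 - 24)*(-71)) + O(0)) = 1/((11606 + (59 - 24)*(-71)) + (1 - 74*0)) = 1/((11606 + 35*(-71)) + (1 + 0)) = 1/((11606 - 2485) + 1) = 1/(9121 + 1) = 1/9122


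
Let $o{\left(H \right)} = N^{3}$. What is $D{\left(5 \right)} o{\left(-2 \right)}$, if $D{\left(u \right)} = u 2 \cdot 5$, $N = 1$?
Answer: $50$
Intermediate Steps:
$D{\left(u \right)} = 10 u$ ($D{\left(u \right)} = 2 u 5 = 10 u$)
$o{\left(H \right)} = 1$ ($o{\left(H \right)} = 1^{3} = 1$)
$D{\left(5 \right)} o{\left(-2 \right)} = 10 \cdot 5 \cdot 1 = 50 \cdot 1 = 50$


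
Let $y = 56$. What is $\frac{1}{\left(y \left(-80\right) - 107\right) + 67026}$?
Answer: $\frac{1}{62439} \approx 1.6016 \cdot 10^{-5}$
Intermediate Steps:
$\frac{1}{\left(y \left(-80\right) - 107\right) + 67026} = \frac{1}{\left(56 \left(-80\right) - 107\right) + 67026} = \frac{1}{\left(-4480 - 107\right) + 67026} = \frac{1}{-4587 + 67026} = \frac{1}{62439}$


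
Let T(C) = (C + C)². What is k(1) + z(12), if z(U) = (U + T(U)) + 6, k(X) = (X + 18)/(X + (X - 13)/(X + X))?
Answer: 2951/5 ≈ 590.20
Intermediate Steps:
k(X) = (18 + X)/(X + (-13 + X)/(2*X)) (k(X) = (18 + X)/(X + (-13 + X)/((2*X))) = (18 + X)/(X + (-13 + X)*(1/(2*X))) = (18 + X)/(X + (-13 + X)/(2*X)))
T(C) = 4*C² (T(C) = (2*C)² = 4*C²)
z(U) = 6 + U + 4*U² (z(U) = (U + 4*U²) + 6 = 6 + U + 4*U²)
k(1) + z(12) = 2*1*(18 + 1)/(-13 + 1 + 2*1²) + (6 + 12 + 4*12²) = 2*1*19/(-13 + 1 + 2*1) + (6 + 12 + 4*144) = 2*1*19/(-13 + 1 + 2) + (6 + 12 + 576) = 2*1*19/(-10) + 594 = 2*1*(-⅒)*19 + 594 = -19/5 + 594 = 2951/5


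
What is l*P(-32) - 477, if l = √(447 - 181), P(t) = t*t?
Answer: -477 + 1024*√266 ≈ 16224.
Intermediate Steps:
P(t) = t²
l = √266 ≈ 16.310
l*P(-32) - 477 = √266*(-32)² - 477 = √266*1024 - 477 = 1024*√266 - 477 = -477 + 1024*√266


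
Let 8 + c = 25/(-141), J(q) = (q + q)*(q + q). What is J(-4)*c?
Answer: -73792/141 ≈ -523.35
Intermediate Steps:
J(q) = 4*q**2 (J(q) = (2*q)*(2*q) = 4*q**2)
c = -1153/141 (c = -8 + 25/(-141) = -8 + 25*(-1/141) = -8 - 25/141 = -1153/141 ≈ -8.1773)
J(-4)*c = (4*(-4)**2)*(-1153/141) = (4*16)*(-1153/141) = 64*(-1153/141) = -73792/141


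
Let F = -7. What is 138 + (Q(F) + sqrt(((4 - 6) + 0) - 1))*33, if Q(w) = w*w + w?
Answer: 1524 + 33*I*sqrt(3) ≈ 1524.0 + 57.158*I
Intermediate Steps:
Q(w) = w + w**2 (Q(w) = w**2 + w = w + w**2)
138 + (Q(F) + sqrt(((4 - 6) + 0) - 1))*33 = 138 + (-7*(1 - 7) + sqrt(((4 - 6) + 0) - 1))*33 = 138 + (-7*(-6) + sqrt((-2 + 0) - 1))*33 = 138 + (42 + sqrt(-2 - 1))*33 = 138 + (42 + sqrt(-3))*33 = 138 + (42 + I*sqrt(3))*33 = 138 + (1386 + 33*I*sqrt(3)) = 1524 + 33*I*sqrt(3)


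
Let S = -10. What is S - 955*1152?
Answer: -1100170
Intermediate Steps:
S - 955*1152 = -10 - 955*1152 = -10 - 1100160 = -1100170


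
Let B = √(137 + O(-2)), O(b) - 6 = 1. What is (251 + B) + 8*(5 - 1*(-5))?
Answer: 343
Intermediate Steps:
O(b) = 7 (O(b) = 6 + 1 = 7)
B = 12 (B = √(137 + 7) = √144 = 12)
(251 + B) + 8*(5 - 1*(-5)) = (251 + 12) + 8*(5 - 1*(-5)) = 263 + 8*(5 + 5) = 263 + 8*10 = 263 + 80 = 343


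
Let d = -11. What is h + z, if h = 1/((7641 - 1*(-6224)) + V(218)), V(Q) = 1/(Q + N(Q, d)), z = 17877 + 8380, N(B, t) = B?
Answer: 158727267673/6045141 ≈ 26257.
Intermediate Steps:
z = 26257
V(Q) = 1/(2*Q) (V(Q) = 1/(Q + Q) = 1/(2*Q))
h = 436/6045141 (h = 1/((7641 - 1*(-6224)) + (½)/218) = 1/((7641 + 6224) + (½)*(1/218)) = 1/(13865 + 1/436) = 1/(6045141/436) = 436/6045141 ≈ 7.2124e-5)
h + z = 436/6045141 + 26257 = 158727267673/6045141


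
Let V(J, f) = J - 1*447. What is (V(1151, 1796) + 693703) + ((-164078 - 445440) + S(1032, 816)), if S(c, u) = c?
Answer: 85921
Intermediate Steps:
V(J, f) = -447 + J (V(J, f) = J - 447 = -447 + J)
(V(1151, 1796) + 693703) + ((-164078 - 445440) + S(1032, 816)) = ((-447 + 1151) + 693703) + ((-164078 - 445440) + 1032) = (704 + 693703) + (-609518 + 1032) = 694407 - 608486 = 85921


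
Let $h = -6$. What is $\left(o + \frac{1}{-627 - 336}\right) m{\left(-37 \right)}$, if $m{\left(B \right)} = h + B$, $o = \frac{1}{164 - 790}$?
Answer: $\frac{68327}{602838} \approx 0.11334$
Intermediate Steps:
$o = - \frac{1}{626}$ ($o = \frac{1}{-626} = - \frac{1}{626} \approx -0.0015974$)
$m{\left(B \right)} = -6 + B$
$\left(o + \frac{1}{-627 - 336}\right) m{\left(-37 \right)} = \left(- \frac{1}{626} + \frac{1}{-627 - 336}\right) \left(-6 - 37\right) = \left(- \frac{1}{626} + \frac{1}{-963}\right) \left(-43\right) = \left(- \frac{1}{626} - \frac{1}{963}\right) \left(-43\right) = \left(- \frac{1589}{602838}\right) \left(-43\right) = \frac{68327}{602838}$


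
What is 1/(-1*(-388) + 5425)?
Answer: 1/5813 ≈ 0.00017203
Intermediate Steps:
1/(-1*(-388) + 5425) = 1/(388 + 5425) = 1/5813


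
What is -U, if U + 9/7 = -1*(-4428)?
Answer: -30987/7 ≈ -4426.7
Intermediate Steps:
U = 30987/7 (U = -9/7 - 1*(-4428) = -9/7 + 4428 = 30987/7 ≈ 4426.7)
-U = -1*30987/7 = -30987/7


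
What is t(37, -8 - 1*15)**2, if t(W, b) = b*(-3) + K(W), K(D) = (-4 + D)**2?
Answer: 1340964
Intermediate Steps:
t(W, b) = (-4 + W)**2 - 3*b (t(W, b) = b*(-3) + (-4 + W)**2 = -3*b + (-4 + W)**2 = (-4 + W)**2 - 3*b)
t(37, -8 - 1*15)**2 = ((-4 + 37)**2 - 3*(-8 - 1*15))**2 = (33**2 - 3*(-8 - 15))**2 = (1089 - 3*(-23))**2 = (1089 + 69)**2 = 1158**2 = 1340964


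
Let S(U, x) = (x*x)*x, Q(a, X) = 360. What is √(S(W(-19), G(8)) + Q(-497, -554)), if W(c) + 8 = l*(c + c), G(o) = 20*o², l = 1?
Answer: 2*√524288090 ≈ 45795.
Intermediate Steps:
W(c) = -8 + 2*c (W(c) = -8 + 1*(c + c) = -8 + 1*(2*c) = -8 + 2*c)
S(U, x) = x³ (S(U, x) = x²*x = x³)
√(S(W(-19), G(8)) + Q(-497, -554)) = √((20*8²)³ + 360) = √((20*64)³ + 360) = √(1280³ + 360) = √(2097152000 + 360) = √2097152360 = 2*√524288090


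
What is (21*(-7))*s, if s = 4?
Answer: -588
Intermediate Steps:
(21*(-7))*s = (21*(-7))*4 = -147*4 = -588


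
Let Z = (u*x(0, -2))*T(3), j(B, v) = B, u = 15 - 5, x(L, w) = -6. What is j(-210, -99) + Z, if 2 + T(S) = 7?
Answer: -510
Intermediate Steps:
T(S) = 5 (T(S) = -2 + 7 = 5)
u = 10
Z = -300 (Z = (10*(-6))*5 = -60*5 = -300)
j(-210, -99) + Z = -210 - 300 = -510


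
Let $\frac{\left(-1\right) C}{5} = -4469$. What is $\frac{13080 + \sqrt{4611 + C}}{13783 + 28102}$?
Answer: $\frac{2616}{8377} + \frac{2 \sqrt{6739}}{41885} \approx 0.3162$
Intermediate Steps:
$C = 22345$ ($C = \left(-5\right) \left(-4469\right) = 22345$)
$\frac{13080 + \sqrt{4611 + C}}{13783 + 28102} = \frac{13080 + \sqrt{4611 + 22345}}{13783 + 28102} = \frac{13080 + \sqrt{26956}}{41885} = \left(13080 + 2 \sqrt{6739}\right) \frac{1}{41885} = \frac{2616}{8377} + \frac{2 \sqrt{6739}}{41885}$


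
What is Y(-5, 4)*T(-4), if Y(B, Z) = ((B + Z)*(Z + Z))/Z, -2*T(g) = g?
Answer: -4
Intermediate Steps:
T(g) = -g/2
Y(B, Z) = 2*B + 2*Z (Y(B, Z) = ((B + Z)*(2*Z))/Z = (2*Z*(B + Z))/Z = 2*B + 2*Z)
Y(-5, 4)*T(-4) = (2*(-5) + 2*4)*(-½*(-4)) = (-10 + 8)*2 = -2*2 = -4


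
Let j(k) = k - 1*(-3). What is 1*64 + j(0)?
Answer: 67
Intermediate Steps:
j(k) = 3 + k (j(k) = k + 3 = 3 + k)
1*64 + j(0) = 1*64 + (3 + 0) = 64 + 3 = 67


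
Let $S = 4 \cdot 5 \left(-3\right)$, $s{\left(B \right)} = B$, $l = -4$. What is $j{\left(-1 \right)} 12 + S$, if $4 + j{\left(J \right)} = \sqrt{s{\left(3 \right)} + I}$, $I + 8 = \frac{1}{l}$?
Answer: $-108 + 6 i \sqrt{21} \approx -108.0 + 27.495 i$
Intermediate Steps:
$I = - \frac{33}{4}$ ($I = -8 + \frac{1}{-4} = -8 - \frac{1}{4} = - \frac{33}{4} \approx -8.25$)
$j{\left(J \right)} = -4 + \frac{i \sqrt{21}}{2}$ ($j{\left(J \right)} = -4 + \sqrt{3 - \frac{33}{4}} = -4 + \sqrt{- \frac{21}{4}} = -4 + \frac{i \sqrt{21}}{2}$)
$S = -60$ ($S = 20 \left(-3\right) = -60$)
$j{\left(-1 \right)} 12 + S = \left(-4 + \frac{i \sqrt{21}}{2}\right) 12 - 60 = \left(-48 + 6 i \sqrt{21}\right) - 60 = -108 + 6 i \sqrt{21}$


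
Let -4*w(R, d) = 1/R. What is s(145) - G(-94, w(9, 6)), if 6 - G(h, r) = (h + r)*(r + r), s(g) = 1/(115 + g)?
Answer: -32533/42120 ≈ -0.77239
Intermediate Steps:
w(R, d) = -1/(4*R)
G(h, r) = 6 - 2*r*(h + r) (G(h, r) = 6 - (h + r)*(r + r) = 6 - (h + r)*2*r = 6 - 2*r*(h + r))
s(145) - G(-94, w(9, 6)) = 1/(115 + 145) - (6 - 2*(-1/4/9)**2 - 2*(-94)*(-1/4/9)) = 1/260 - (6 - 2*(-1/4*1/9)**2 - 2*(-94)*(-1/4*1/9)) = 1/260 - (6 - 2*(-1/36)**2 - 2*(-94)*(-1/36)) = 1/260 - (6 - 2*1/1296 - 47/9) = 1/260 - (6 - 1/648 - 47/9) = 1/260 - 1*503/648 = 1/260 - 503/648 = -32533/42120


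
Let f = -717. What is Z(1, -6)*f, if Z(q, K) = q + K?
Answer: 3585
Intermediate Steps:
Z(q, K) = K + q
Z(1, -6)*f = (-6 + 1)*(-717) = -5*(-717) = 3585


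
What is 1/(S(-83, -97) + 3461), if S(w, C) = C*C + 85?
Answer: 1/12955 ≈ 7.7190e-5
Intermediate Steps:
S(w, C) = 85 + C² (S(w, C) = C² + 85 = 85 + C²)
1/(S(-83, -97) + 3461) = 1/((85 + (-97)²) + 3461) = 1/((85 + 9409) + 3461) = 1/(9494 + 3461) = 1/12955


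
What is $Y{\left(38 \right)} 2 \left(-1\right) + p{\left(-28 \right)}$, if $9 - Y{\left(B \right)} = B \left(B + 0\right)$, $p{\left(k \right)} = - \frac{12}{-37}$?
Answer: $\frac{106202}{37} \approx 2870.3$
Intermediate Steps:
$p{\left(k \right)} = \frac{12}{37}$ ($p{\left(k \right)} = \left(-12\right) \left(- \frac{1}{37}\right) = \frac{12}{37}$)
$Y{\left(B \right)} = 9 - B^{2}$ ($Y{\left(B \right)} = 9 - B \left(B + 0\right) = 9 - B B = 9 - B^{2}$)
$Y{\left(38 \right)} 2 \left(-1\right) + p{\left(-28 \right)} = \left(9 - 38^{2}\right) 2 \left(-1\right) + \frac{12}{37} = \left(9 - 1444\right) \left(-2\right) + \frac{12}{37} = \left(-1435\right) \left(-2\right) + \frac{12}{37} = 2870 + \frac{12}{37} = \frac{106202}{37}$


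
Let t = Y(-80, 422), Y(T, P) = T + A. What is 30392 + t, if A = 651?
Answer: 30963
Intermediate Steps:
Y(T, P) = 651 + T (Y(T, P) = T + 651 = 651 + T)
t = 571 (t = 651 - 80 = 571)
30392 + t = 30392 + 571 = 30963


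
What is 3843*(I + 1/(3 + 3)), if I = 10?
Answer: 78141/2 ≈ 39071.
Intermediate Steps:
3843*(I + 1/(3 + 3)) = 3843*(10 + 1/(3 + 3)) = 3843*(10 + 1/6) = 3843*(61/6) = 78141/2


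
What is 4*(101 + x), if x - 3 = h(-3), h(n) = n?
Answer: 404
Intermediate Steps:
x = 0 (x = 3 - 3 = 0)
4*(101 + x) = 4*(101 + 0) = 4*101 = 404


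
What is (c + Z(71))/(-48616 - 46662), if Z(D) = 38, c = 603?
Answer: -641/95278 ≈ -0.0067277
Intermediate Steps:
(c + Z(71))/(-48616 - 46662) = (603 + 38)/(-48616 - 46662) = 641/(-95278) = 641*(-1/95278) = -641/95278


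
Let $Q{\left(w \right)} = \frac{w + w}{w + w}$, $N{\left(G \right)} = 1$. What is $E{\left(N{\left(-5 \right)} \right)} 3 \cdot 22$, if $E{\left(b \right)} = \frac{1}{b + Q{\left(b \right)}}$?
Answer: $33$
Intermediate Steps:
$Q{\left(w \right)} = 1$ ($Q{\left(w \right)} = \frac{2 w}{2 w} = 2 w \frac{1}{2 w} = 1$)
$E{\left(b \right)} = \frac{1}{1 + b}$ ($E{\left(b \right)} = \frac{1}{b + 1} = \frac{1}{1 + b}$)
$E{\left(N{\left(-5 \right)} \right)} 3 \cdot 22 = \frac{1}{1 + 1} \cdot 3 \cdot 22 = \frac{1}{2} \cdot 3 \cdot 22 = \frac{3}{2} \cdot 22 = 33$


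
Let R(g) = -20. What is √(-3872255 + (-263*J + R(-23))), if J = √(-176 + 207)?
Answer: √(-3872275 - 263*√31) ≈ 1968.2*I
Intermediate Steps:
J = √31 ≈ 5.5678
√(-3872255 + (-263*J + R(-23))) = √(-3872255 + (-263*√31 - 20)) = √(-3872255 + (-20 - 263*√31)) = √(-3872275 - 263*√31)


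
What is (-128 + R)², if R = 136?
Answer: 64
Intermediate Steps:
(-128 + R)² = (-128 + 136)² = 8² = 64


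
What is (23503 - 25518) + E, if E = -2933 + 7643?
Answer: 2695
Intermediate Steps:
E = 4710
(23503 - 25518) + E = (23503 - 25518) + 4710 = -2015 + 4710 = 2695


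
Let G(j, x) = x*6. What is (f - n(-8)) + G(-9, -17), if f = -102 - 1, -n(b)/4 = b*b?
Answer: 51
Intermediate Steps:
G(j, x) = 6*x
n(b) = -4*b² (n(b) = -4*b*b = -4*b²)
f = -103
(f - n(-8)) + G(-9, -17) = (-103 - (-4)*(-8)²) + 6*(-17) = (-103 - (-4)*64) - 102 = (-103 - 1*(-256)) - 102 = (-103 + 256) - 102 = 153 - 102 = 51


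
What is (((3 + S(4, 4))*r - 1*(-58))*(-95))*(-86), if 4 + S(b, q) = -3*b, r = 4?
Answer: 49020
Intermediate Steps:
S(b, q) = -4 - 3*b
(((3 + S(4, 4))*r - 1*(-58))*(-95))*(-86) = (((3 + (-4 - 3*4))*4 - 1*(-58))*(-95))*(-86) = (((3 + (-4 - 12))*4 + 58)*(-95))*(-86) = (((3 - 16)*4 + 58)*(-95))*(-86) = ((-13*4 + 58)*(-95))*(-86) = ((-52 + 58)*(-95))*(-86) = (6*(-95))*(-86) = -570*(-86) = 49020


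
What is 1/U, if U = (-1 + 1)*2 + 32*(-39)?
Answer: -1/1248 ≈ -0.00080128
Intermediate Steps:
U = -1248 (U = 0*2 - 1248 = 0 - 1248 = -1248)
1/U = 1/(-1248) = -1/1248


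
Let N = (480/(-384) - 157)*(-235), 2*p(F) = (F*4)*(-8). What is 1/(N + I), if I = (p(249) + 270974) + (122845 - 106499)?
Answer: 4/1282099 ≈ 3.1199e-6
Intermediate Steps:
p(F) = -16*F (p(F) = ((F*4)*(-8))/2 = ((4*F)*(-8))/2 = (-32*F)/2 = -16*F)
I = 283336 (I = (-16*249 + 270974) + (122845 - 106499) = (-3984 + 270974) + 16346 = 266990 + 16346 = 283336)
N = 148755/4 (N = (480*(-1/384) - 157)*(-235) = (-5/4 - 157)*(-235) = -633/4*(-235) = 148755/4 ≈ 37189.)
1/(N + I) = 1/(148755/4 + 283336) = 1/(1282099/4) = 4/1282099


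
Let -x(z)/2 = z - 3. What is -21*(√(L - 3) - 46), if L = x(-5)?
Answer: 966 - 21*√13 ≈ 890.28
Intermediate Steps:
x(z) = 6 - 2*z (x(z) = -2*(z - 3) = -2*(-3 + z) = 6 - 2*z)
L = 16 (L = 6 - 2*(-5) = 6 + 10 = 16)
-21*(√(L - 3) - 46) = -21*(√(16 - 3) - 46) = -21*(√13 - 46) = -21*(-46 + √13) = 966 - 21*√13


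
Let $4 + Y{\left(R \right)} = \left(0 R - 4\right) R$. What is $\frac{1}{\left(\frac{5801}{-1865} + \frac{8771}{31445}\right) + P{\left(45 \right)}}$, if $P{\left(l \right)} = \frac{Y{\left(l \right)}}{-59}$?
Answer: $\frac{692010115}{198689786} \approx 3.4829$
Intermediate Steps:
$Y{\left(R \right)} = -4 - 4 R$ ($Y{\left(R \right)} = -4 + \left(0 R - 4\right) R = -4 + \left(0 - 4\right) R = -4 - 4 R$)
$P{\left(l \right)} = \frac{4}{59} + \frac{4 l}{59}$ ($P{\left(l \right)} = \frac{-4 - 4 l}{-59} = \left(-4 - 4 l\right) \left(- \frac{1}{59}\right) = \frac{4}{59} + \frac{4 l}{59}$)
$\frac{1}{\left(\frac{5801}{-1865} + \frac{8771}{31445}\right) + P{\left(45 \right)}} = \frac{1}{\left(\frac{5801}{-1865} + \frac{8771}{31445}\right) + \left(\frac{4}{59} + \frac{4}{59} \cdot 45\right)} = \frac{1}{\left(5801 \left(- \frac{1}{1865}\right) + 8771 \cdot \frac{1}{31445}\right) + \left(\frac{4}{59} + \frac{180}{59}\right)} = \frac{1}{\left(- \frac{5801}{1865} + \frac{8771}{31445}\right) + \frac{184}{59}} = \frac{1}{- \frac{33210906}{11728985} + \frac{184}{59}} = \frac{1}{\frac{198689786}{692010115}} = \frac{692010115}{198689786}$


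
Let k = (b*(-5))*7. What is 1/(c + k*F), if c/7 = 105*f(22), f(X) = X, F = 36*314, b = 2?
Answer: -1/775110 ≈ -1.2901e-6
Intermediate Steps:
k = -70 (k = (2*(-5))*7 = -10*7 = -70)
F = 11304
c = 16170 (c = 7*(105*22) = 7*2310 = 16170)
1/(c + k*F) = 1/(16170 - 70*11304) = 1/(16170 - 791280) = 1/(-775110) = -1/775110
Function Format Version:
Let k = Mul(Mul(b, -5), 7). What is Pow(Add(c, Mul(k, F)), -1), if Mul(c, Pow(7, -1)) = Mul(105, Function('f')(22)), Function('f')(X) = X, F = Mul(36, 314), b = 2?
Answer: Rational(-1, 775110) ≈ -1.2901e-6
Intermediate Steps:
k = -70 (k = Mul(Mul(2, -5), 7) = Mul(-10, 7) = -70)
F = 11304
c = 16170 (c = Mul(7, Mul(105, 22)) = Mul(7, 2310) = 16170)
Pow(Add(c, Mul(k, F)), -1) = Pow(Add(16170, Mul(-70, 11304)), -1) = Pow(Add(16170, -791280), -1) = Pow(-775110, -1) = Rational(-1, 775110)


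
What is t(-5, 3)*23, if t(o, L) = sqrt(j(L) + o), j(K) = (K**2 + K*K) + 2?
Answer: 23*sqrt(15) ≈ 89.079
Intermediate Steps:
j(K) = 2 + 2*K**2 (j(K) = (K**2 + K**2) + 2 = 2*K**2 + 2 = 2 + 2*K**2)
t(o, L) = sqrt(2 + o + 2*L**2) (t(o, L) = sqrt((2 + 2*L**2) + o) = sqrt(2 + o + 2*L**2))
t(-5, 3)*23 = sqrt(2 - 5 + 2*3**2)*23 = sqrt(2 - 5 + 2*9)*23 = sqrt(2 - 5 + 18)*23 = sqrt(15)*23 = 23*sqrt(15)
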